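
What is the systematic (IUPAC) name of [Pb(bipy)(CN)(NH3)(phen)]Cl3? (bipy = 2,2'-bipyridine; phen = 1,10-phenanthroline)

The 3 chloride counter-ions carry a total charge of -3, so each complex ion is 3+.
Ligand charges: 1×cyano (-1 each), 1×2,2'-bipyridine (neutral), 1×1,10-phenanthroline (neutral), 1×ammine (neutral); total -1. So Pb + (-1) = 3+, giving Pb = +4.
Ligands are named alphabetically: ammine before bipyridine before cyano before phenanthroline.

ammine(2,2'-bipyridine)cyano(1,10-phenanthroline)lead(IV) chloride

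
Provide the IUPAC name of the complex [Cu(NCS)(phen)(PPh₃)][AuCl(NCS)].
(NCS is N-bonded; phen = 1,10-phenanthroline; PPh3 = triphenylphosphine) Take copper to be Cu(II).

Cu is given as +2; the cation's ligand charges sum to -1, so the complex cation is 1+.
A 1:1 salt means the anion carries the equal and opposite charge, 1−.
Anion: ligand charges sum to -2; for the ion to be 1−, Au = +1.

isothiocyanato(1,10-phenanthroline)(triphenylphosphine)copper(II) chloroisothiocyanatoaurate(I)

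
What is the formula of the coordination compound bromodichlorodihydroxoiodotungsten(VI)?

Ligands: 2 chloro (Cl, -1), 2 hydroxo (OH, -1), 1 iodo (I, -1), 1 bromo (Br, -1). Ligand charge sum = -6.
With W in oxidation state +6, the complex ion is [W...].

[WBrCl2I(OH)2]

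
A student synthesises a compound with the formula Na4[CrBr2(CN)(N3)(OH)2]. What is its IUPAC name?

sodium azidodibromocyanodihydroxochromate(II)

The 4 sodium counter-ions carry a total charge of +4, so each complex ion is 4−.
Ligand charges: 2×hydroxo (-1 each), 1×cyano (-1 each), 1×azido (-1 each), 2×bromo (-1 each); total -6. So Cr + (-6) = 4−, giving Cr = +2.
The complex ion is anionic, so chromium takes the -ate form chromate(II).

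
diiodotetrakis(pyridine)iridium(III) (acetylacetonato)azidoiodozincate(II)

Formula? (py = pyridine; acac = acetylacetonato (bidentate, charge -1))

Cation [Ir…]: ligand charges -2, Ir(III) ⇒ ion charge 1+.
Anion [Zn…]: ligand charges -3, Zn(II) ⇒ ion charge 1−.
One 1+ cation balances one 1− anion.

[IrI2(py)4][Zn(acac)I(N3)]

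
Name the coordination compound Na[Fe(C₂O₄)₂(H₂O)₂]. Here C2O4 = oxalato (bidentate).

The 1 sodium counter-ion carries a total charge of +1, so each complex ion is 1−.
Ligand charges: 2×oxalato (-2 each), 2×aqua (neutral); total -4. So Fe + (-4) = 1−, giving Fe = +3.
The complex ion is anionic, so iron takes the -ate form ferrate(III).

sodium diaquadioxalatoferrate(III)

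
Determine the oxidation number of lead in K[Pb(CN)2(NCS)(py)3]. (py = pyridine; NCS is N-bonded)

1 potassium outside the brackets (+1 each) → the complex ion is 1−.
Ligand charges: 3×py neutral; 2×CN = -2; 1×NCS = -1; sum -3.
Pb + (-3) = 1− ⇒ Pb is +2.

+2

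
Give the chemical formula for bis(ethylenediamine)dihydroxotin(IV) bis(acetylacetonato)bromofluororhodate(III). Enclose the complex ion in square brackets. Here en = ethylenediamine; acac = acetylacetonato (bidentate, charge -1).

Cation [Sn…]: ligand charges -2, Sn(IV) ⇒ ion charge 2+.
Anion [Rh…]: ligand charges -4, Rh(III) ⇒ ion charge 1−.

[Sn(en)2(OH)2][Rh(acac)2BrF]2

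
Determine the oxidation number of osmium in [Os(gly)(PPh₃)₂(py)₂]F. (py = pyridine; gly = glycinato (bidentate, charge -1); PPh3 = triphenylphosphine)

+2

1 fluoride outside the brackets (-1 each) → the complex ion is 1+.
Ligand charges: 2×py neutral; 1×gly = -1; 2×PPh3 neutral; sum -1.
Os + (-1) = 1+ ⇒ Os is +2.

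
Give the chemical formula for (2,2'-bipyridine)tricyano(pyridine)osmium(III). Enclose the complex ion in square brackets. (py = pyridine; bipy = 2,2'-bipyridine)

Ligands: 3 cyano (CN, -1), 1 pyridine (py, neutral), 1 2,2'-bipyridine (bipy, neutral). Ligand charge sum = -3.
With Os in oxidation state +3, the complex ion is [Os...].

[Os(bipy)(CN)3(py)]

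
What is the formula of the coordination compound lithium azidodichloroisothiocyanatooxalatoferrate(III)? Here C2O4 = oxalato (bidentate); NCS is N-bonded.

Ligands: 1 azido (N3, -1), 1 oxalato (C2O4, -2), 1 isothiocyanato (NCS, -1), 2 chloro (Cl, -1). Ligand charge sum = -6.
With Fe in oxidation state +3, the complex ion is [Fe...]^3−.
Charge balance with lithium (+1) requires 1 complex ion per 3 lithium.

Li3[Fe(C2O4)Cl2(N3)(NCS)]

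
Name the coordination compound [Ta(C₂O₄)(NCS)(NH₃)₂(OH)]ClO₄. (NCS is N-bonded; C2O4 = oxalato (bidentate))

The 1 perchlorate counter-ion carries a total charge of -1, so each complex ion is 1+.
Ligand charges: 1×hydroxo (-1 each), 1×isothiocyanato (-1 each), 1×oxalato (-2 each), 2×ammine (neutral); total -4. So Ta + (-4) = 1+, giving Ta = +5.
Ligands are named alphabetically: ammine before hydroxo before isothiocyanato before oxalato.

diamminehydroxoisothiocyanatooxalatotantalum(V) perchlorate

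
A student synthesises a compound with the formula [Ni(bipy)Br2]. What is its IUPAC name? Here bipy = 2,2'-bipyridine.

(2,2'-bipyridine)dibromonickel(II)

There is no counter-ion, so the complex is neutral overall.
Ligand charges: 2×bromo (-1 each), 1×2,2'-bipyridine (neutral); total -2. So Ni + (-2) = 0, giving Ni = +2.
Ligands are named alphabetically: bipyridine before bromo.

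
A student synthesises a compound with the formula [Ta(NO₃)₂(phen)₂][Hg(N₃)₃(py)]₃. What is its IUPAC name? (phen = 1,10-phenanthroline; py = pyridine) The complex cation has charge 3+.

dinitratobis(1,10-phenanthroline)tantalum(V) triazido(pyridine)mercurate(II)

The complex cation is given as 3+; its ligand charges sum to -2, so Ta = +5.
With 3 anions per cation, each anion must be 3/3 = 1−.
Anion: ligand charges sum to -3; for the ion to be 1−, Hg = +2.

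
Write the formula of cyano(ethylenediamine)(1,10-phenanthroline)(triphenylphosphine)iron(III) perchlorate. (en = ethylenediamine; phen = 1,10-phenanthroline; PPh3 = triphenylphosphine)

Ligands: 1 cyano (CN, -1), 1 ethylenediamine (en, neutral), 1 1,10-phenanthroline (phen, neutral), 1 triphenylphosphine (PPh3, neutral). Ligand charge sum = -1.
With Fe in oxidation state +3, the complex ion is [Fe...]^2+.
Charge balance with perchlorate (-1) requires 1 complex ion per 2 perchlorate.

[Fe(CN)(en)(phen)(PPh3)](ClO4)2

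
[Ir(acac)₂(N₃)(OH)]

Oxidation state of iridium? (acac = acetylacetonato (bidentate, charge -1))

No counter-ion: the bracketed complex is neutral.
Ligand charges: 1×OH = -1; 2×acac = -2; 1×N3 = -1; sum -4.
Ir + (-4) = 0 ⇒ Ir is +4.

+4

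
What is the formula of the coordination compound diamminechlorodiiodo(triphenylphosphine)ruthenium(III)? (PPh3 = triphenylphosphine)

[RuClI2(NH3)2(PPh3)]

Ligands: 2 ammine (NH3, neutral), 1 triphenylphosphine (PPh3, neutral), 2 iodo (I, -1), 1 chloro (Cl, -1). Ligand charge sum = -3.
With Ru in oxidation state +3, the complex ion is [Ru...].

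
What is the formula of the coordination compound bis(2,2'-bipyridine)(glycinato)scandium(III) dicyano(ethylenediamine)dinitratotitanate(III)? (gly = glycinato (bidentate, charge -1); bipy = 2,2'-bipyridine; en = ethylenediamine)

[Sc(bipy)2(gly)][Ti(CN)2(en)(NO3)2]2

Cation [Sc…]: ligand charges -1, Sc(III) ⇒ ion charge 2+.
Anion [Ti…]: ligand charges -4, Ti(III) ⇒ ion charge 1−.
One 2+ cation requires 2 of the 1− anion.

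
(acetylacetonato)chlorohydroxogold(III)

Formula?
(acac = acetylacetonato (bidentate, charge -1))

[Au(acac)Cl(OH)]

Ligands: 1 hydroxo (OH, -1), 1 chloro (Cl, -1), 1 acetylacetonato (acac, -1). Ligand charge sum = -3.
With Au in oxidation state +3, the complex ion is [Au...].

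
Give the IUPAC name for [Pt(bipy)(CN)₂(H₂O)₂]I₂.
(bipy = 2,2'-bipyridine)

The 2 iodide counter-ions carry a total charge of -2, so each complex ion is 2+.
Ligand charges: 2×cyano (-1 each), 1×2,2'-bipyridine (neutral), 2×aqua (neutral); total -2. So Pt + (-2) = 2+, giving Pt = +4.
Ligands are named alphabetically: aqua before bipyridine before cyano.

diaqua(2,2'-bipyridine)dicyanoplatinum(IV) iodide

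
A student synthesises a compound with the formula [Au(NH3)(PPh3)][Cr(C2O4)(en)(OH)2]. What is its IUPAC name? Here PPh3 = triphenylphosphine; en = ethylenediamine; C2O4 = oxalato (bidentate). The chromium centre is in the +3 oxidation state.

Both ions are complex: the cation is named first with the plain metal name, the anion second with the -ate form; each ion's ligands are alphabetised independently.
Cr is given as +3; the anion's ligand charges sum to -4, so the complex anion is 1−.
A 1:1 salt means the cation carries the equal and opposite charge, 1+.
Cation: ligand charges sum to 0; for the ion to be 1+, Au = +1.

ammine(triphenylphosphine)gold(I) (ethylenediamine)dihydroxooxalatochromate(III)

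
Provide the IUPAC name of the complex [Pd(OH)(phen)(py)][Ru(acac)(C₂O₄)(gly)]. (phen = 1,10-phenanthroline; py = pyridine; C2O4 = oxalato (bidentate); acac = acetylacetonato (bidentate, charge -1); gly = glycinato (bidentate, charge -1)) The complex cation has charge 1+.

hydroxo(1,10-phenanthroline)(pyridine)palladium(II) (acetylacetonato)(glycinato)oxalatoruthenate(III)

Both ions are complex: the cation is named first with the plain metal name, the anion second with the -ate form; each ion's ligands are alphabetised independently.
The complex cation is given as 1+; its ligand charges sum to -1, so Pd = +2.
A 1:1 salt means the anion carries the equal and opposite charge, 1−.
Anion: ligand charges sum to -4; for the ion to be 1−, Ru = +3.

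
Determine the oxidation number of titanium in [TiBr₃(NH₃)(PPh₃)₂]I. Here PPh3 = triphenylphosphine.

+4

1 iodide outside the brackets (-1 each) → the complex ion is 1+.
Ligand charges: 2×PPh3 neutral; 1×NH3 neutral; 3×Br = -3; sum -3.
Ti + (-3) = 1+ ⇒ Ti is +4.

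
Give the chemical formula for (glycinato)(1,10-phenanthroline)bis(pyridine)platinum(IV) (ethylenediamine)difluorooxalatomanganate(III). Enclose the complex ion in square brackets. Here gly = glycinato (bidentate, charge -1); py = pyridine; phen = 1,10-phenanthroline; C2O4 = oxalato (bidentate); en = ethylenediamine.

Cation [Pt…]: ligand charges -1, Pt(IV) ⇒ ion charge 3+.
Anion [Mn…]: ligand charges -4, Mn(III) ⇒ ion charge 1−.
One 3+ cation requires 3 of the 1− anion.

[Pt(gly)(phen)(py)2][Mn(C2O4)(en)F2]3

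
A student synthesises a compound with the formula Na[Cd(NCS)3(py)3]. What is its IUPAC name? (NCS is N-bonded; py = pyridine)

sodium triisothiocyanatotris(pyridine)cadmate(II)

The 1 sodium counter-ion carries a total charge of +1, so each complex ion is 1−.
Ligand charges: 3×isothiocyanato (-1 each), 3×pyridine (neutral); total -3. So Cd + (-3) = 1−, giving Cd = +2.
Ligands are named alphabetically: isothiocyanato before pyridine.
The complex ion is anionic, so cadmium takes the -ate form cadmate(II).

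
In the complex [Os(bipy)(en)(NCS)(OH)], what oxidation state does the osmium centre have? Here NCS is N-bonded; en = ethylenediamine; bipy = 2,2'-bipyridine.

+2

No counter-ion: the bracketed complex is neutral.
Ligand charges: 1×OH = -1; 1×NCS = -1; 1×en neutral; 1×bipy neutral; sum -2.
Os + (-2) = 0 ⇒ Os is +2.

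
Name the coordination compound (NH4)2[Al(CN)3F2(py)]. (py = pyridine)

ammonium tricyanodifluoro(pyridine)aluminate(III)

The 2 ammonium counter-ions carry a total charge of +2, so each complex ion is 2−.
Ligand charges: 1×pyridine (neutral), 2×fluoro (-1 each), 3×cyano (-1 each); total -5. So Al + (-5) = 2−, giving Al = +3.
The complex ion is anionic, so aluminium takes the -ate form aluminate(III).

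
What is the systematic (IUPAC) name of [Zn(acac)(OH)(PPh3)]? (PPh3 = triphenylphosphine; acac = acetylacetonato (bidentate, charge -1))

(acetylacetonato)hydroxo(triphenylphosphine)zinc(II)

There is no counter-ion, so the complex is neutral overall.
Ligand charges: 1×triphenylphosphine (neutral), 1×acetylacetonato (-1 each), 1×hydroxo (-1 each); total -2. So Zn + (-2) = 0, giving Zn = +2.
Ligands are named alphabetically: acetylacetonato before hydroxo before triphenylphosphine.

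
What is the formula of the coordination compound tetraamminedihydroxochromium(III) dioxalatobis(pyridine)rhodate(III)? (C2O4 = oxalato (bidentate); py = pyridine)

Cation [Cr…]: ligand charges -2, Cr(III) ⇒ ion charge 1+.
Anion [Rh…]: ligand charges -4, Rh(III) ⇒ ion charge 1−.
One 1+ cation balances one 1− anion.

[Cr(NH3)4(OH)2][Rh(C2O4)2(py)2]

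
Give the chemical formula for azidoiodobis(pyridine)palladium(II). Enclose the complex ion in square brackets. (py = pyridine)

[PdI(N3)(py)2]

Ligands: 1 azido (N3, -1), 1 iodo (I, -1), 2 pyridine (py, neutral). Ligand charge sum = -2.
With Pd in oxidation state +2, the complex ion is [Pd...].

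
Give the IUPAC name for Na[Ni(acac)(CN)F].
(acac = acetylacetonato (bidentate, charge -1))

sodium (acetylacetonato)cyanofluoronickelate(II)

The 1 sodium counter-ion carries a total charge of +1, so each complex ion is 1−.
Ligand charges: 1×fluoro (-1 each), 1×cyano (-1 each), 1×acetylacetonato (-1 each); total -3. So Ni + (-3) = 1−, giving Ni = +2.
Ligands are named alphabetically: acetylacetonato before cyano before fluoro.
The complex ion is anionic, so nickel takes the -ate form nickelate(II).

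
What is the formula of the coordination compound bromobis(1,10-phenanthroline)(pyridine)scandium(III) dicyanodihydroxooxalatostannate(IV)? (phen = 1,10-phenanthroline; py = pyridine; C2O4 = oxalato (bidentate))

Cation [Sc…]: ligand charges -1, Sc(III) ⇒ ion charge 2+.
Anion [Sn…]: ligand charges -6, Sn(IV) ⇒ ion charge 2−.
One 2+ cation balances one 2− anion.

[ScBr(phen)2(py)][Sn(C2O4)(CN)2(OH)2]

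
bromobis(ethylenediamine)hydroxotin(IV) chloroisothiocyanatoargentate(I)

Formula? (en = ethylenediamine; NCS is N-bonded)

Cation [Sn…]: ligand charges -2, Sn(IV) ⇒ ion charge 2+.
Anion [Ag…]: ligand charges -2, Ag(I) ⇒ ion charge 1−.
One 2+ cation requires 2 of the 1− anion.

[SnBr(en)2(OH)][AgCl(NCS)]2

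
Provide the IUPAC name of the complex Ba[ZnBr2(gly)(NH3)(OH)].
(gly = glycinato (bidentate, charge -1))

The 1 barium counter-ion carries a total charge of +2, so each complex ion is 2−.
Ligand charges: 1×hydroxo (-1 each), 1×ammine (neutral), 2×bromo (-1 each), 1×glycinato (-1 each); total -4. So Zn + (-4) = 2−, giving Zn = +2.
The complex ion is anionic, so zinc takes the -ate form zincate(II).

barium amminedibromo(glycinato)hydroxozincate(II)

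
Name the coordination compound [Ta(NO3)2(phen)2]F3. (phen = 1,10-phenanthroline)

The 3 fluoride counter-ions carry a total charge of -3, so each complex ion is 3+.
Ligand charges: 2×nitrato (-1 each), 2×1,10-phenanthroline (neutral); total -2. So Ta + (-2) = 3+, giving Ta = +5.
Ligands are named alphabetically: nitrato before phenanthroline.

dinitratobis(1,10-phenanthroline)tantalum(V) fluoride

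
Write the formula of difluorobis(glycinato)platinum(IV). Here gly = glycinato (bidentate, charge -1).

[PtF2(gly)2]

Ligands: 2 glycinato (gly, -1), 2 fluoro (F, -1). Ligand charge sum = -4.
With Pt in oxidation state +4, the complex ion is [Pt...].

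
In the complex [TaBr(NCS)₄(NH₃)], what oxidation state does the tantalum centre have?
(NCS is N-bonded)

No counter-ion: the bracketed complex is neutral.
Ligand charges: 1×NH3 neutral; 1×Br = -1; 4×NCS = -4; sum -5.
Ta + (-5) = 0 ⇒ Ta is +5.

+5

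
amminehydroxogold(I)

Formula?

Ligands: 1 hydroxo (OH, -1), 1 ammine (NH3, neutral). Ligand charge sum = -1.
With Au in oxidation state +1, the complex ion is [Au...].

[Au(NH3)(OH)]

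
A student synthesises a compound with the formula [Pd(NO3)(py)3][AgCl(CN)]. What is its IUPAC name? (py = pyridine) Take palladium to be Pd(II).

nitratotris(pyridine)palladium(II) chlorocyanoargentate(I)

Both ions are complex: the cation is named first with the plain metal name, the anion second with the -ate form; each ion's ligands are alphabetised independently.
Pd is given as +2; the cation's ligand charges sum to -1, so the complex cation is 1+.
A 1:1 salt means the anion carries the equal and opposite charge, 1−.
Anion: ligand charges sum to -2; for the ion to be 1−, Ag = +1.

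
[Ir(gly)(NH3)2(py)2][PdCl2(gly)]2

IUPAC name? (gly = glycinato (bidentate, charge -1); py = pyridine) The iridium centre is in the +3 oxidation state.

diammine(glycinato)bis(pyridine)iridium(III) dichloro(glycinato)palladate(II)

Ir is given as +3; the cation's ligand charges sum to -1, so the complex cation is 2+.
With 2 anions per cation, each anion must be 2/2 = 1−.
Anion: ligand charges sum to -3; for the ion to be 1−, Pd = +2.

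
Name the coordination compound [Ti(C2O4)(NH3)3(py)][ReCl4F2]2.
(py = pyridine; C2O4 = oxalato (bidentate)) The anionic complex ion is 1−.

Both ions are complex: the cation is named first with the plain metal name, the anion second with the -ate form; each ion's ligands are alphabetised independently.
The complex anion is given as 1−; its ligand charges sum to -6, so Re = +5.
With 2 anions per cation, the cation must be 2×1 = 2+.
Cation: ligand charges sum to -2; for the ion to be 2+, Ti = +4.

triammineoxalato(pyridine)titanium(IV) tetrachlorodifluororhenate(V)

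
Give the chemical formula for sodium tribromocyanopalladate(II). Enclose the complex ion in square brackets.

Na2[PdBr3(CN)]

Ligands: 1 cyano (CN, -1), 3 bromo (Br, -1). Ligand charge sum = -4.
Charge balance with sodium (+1) requires 1 complex ion per 2 sodium.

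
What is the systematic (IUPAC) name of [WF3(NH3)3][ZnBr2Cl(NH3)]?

triamminetrifluorotungsten(IV) amminedibromochlorozincate(II)

Zinc is always +2 in its complexes; the anion's ligand charges sum to -3, so the complex anion is 1−.
A 1:1 salt means the cation carries the equal and opposite charge, 1+.
Cation: ligand charges sum to -3; for the ion to be 1+, W = +4.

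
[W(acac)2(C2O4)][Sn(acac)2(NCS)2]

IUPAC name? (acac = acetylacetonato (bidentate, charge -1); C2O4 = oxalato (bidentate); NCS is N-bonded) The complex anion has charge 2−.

bis(acetylacetonato)oxalatotungsten(VI) bis(acetylacetonato)diisothiocyanatostannate(II)

Both ions are complex: the cation is named first with the plain metal name, the anion second with the -ate form; each ion's ligands are alphabetised independently.
The complex anion is given as 2−; its ligand charges sum to -4, so Sn = +2.
A 1:1 salt means the cation carries the equal and opposite charge, 2+.
Cation: ligand charges sum to -4; for the ion to be 2+, W = +6.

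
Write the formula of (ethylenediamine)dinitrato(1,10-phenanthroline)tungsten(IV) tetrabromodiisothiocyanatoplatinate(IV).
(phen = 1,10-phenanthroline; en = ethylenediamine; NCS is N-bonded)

Cation [W…]: ligand charges -2, W(IV) ⇒ ion charge 2+.
Anion [Pt…]: ligand charges -6, Pt(IV) ⇒ ion charge 2−.

[W(en)(NO3)2(phen)][PtBr4(NCS)2]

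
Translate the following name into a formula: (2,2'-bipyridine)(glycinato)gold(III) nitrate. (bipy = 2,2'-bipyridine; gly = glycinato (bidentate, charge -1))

Ligands: 1 2,2'-bipyridine (bipy, neutral), 1 glycinato (gly, -1). Ligand charge sum = -1.
Charge balance with nitrate (-1) requires 1 complex ion per 2 nitrate.

[Au(bipy)(gly)](NO3)2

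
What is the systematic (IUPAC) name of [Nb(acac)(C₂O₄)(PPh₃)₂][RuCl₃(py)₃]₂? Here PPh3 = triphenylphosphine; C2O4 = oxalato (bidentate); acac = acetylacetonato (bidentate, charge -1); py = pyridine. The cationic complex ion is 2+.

(acetylacetonato)oxalatobis(triphenylphosphine)niobium(V) trichlorotris(pyridine)ruthenate(II)

The complex cation is given as 2+; its ligand charges sum to -3, so Nb = +5.
With 2 anions per cation, each anion must be 2/2 = 1−.
Anion: ligand charges sum to -3; for the ion to be 1−, Ru = +2.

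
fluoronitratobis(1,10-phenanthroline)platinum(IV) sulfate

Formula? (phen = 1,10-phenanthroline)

[PtF(NO3)(phen)2]SO4

Ligands: 2 1,10-phenanthroline (phen, neutral), 1 nitrato (NO3, -1), 1 fluoro (F, -1). Ligand charge sum = -2.
Charge balance with sulfate (-2) requires 1 complex ion per 1 sulfate.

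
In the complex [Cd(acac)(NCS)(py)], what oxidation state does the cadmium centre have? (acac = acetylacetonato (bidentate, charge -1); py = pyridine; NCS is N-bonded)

No counter-ion: the bracketed complex is neutral.
Ligand charges: 1×acac = -1; 1×py neutral; 1×NCS = -1; sum -2.
Cd + (-2) = 0 ⇒ Cd is +2.

+2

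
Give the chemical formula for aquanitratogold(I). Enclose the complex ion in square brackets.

[Au(H2O)(NO3)]

Ligands: 1 aqua (H2O, neutral), 1 nitrato (NO3, -1). Ligand charge sum = -1.
With Au in oxidation state +1, the complex ion is [Au...].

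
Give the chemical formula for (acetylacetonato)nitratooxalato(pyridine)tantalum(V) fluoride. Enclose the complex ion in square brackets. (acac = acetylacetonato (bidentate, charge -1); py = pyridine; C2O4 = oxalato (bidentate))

[Ta(acac)(C2O4)(NO3)(py)]F

Ligands: 1 acetylacetonato (acac, -1), 1 nitrato (NO3, -1), 1 pyridine (py, neutral), 1 oxalato (C2O4, -2). Ligand charge sum = -4.
With Ta in oxidation state +5, the complex ion is [Ta...]^1+.
Charge balance with fluoride (-1) requires 1 complex ion per 1 fluoride.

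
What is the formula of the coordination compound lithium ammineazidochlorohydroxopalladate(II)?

Ligands: 1 chloro (Cl, -1), 1 ammine (NH3, neutral), 1 azido (N3, -1), 1 hydroxo (OH, -1). Ligand charge sum = -3.
With Pd in oxidation state +2, the complex ion is [Pd...]^1−.
Charge balance with lithium (+1) requires 1 complex ion per 1 lithium.

Li[PdCl(N3)(NH3)(OH)]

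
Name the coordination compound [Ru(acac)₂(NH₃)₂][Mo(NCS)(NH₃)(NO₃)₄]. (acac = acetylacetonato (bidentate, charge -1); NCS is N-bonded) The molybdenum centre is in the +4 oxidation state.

Mo is given as +4; the anion's ligand charges sum to -5, so the complex anion is 1−.
A 1:1 salt means the cation carries the equal and opposite charge, 1+.
Cation: ligand charges sum to -2; for the ion to be 1+, Ru = +3.

bis(acetylacetonato)diammineruthenium(III) ammineisothiocyanatotetranitratomolybdate(IV)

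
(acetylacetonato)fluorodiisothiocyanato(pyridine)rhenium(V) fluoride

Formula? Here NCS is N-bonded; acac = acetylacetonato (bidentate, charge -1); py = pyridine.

[Re(acac)F(NCS)2(py)]F

Ligands: 2 isothiocyanato (NCS, -1), 1 fluoro (F, -1), 1 acetylacetonato (acac, -1), 1 pyridine (py, neutral). Ligand charge sum = -4.
With Re in oxidation state +5, the complex ion is [Re...]^1+.
Charge balance with fluoride (-1) requires 1 complex ion per 1 fluoride.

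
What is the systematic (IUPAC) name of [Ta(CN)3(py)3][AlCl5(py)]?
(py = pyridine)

tricyanotris(pyridine)tantalum(V) pentachloro(pyridine)aluminate(III)

Both ions are complex: the cation is named first with the plain metal name, the anion second with the -ate form; each ion's ligands are alphabetised independently.
Aluminium is always +3 in its complexes; the anion's ligand charges sum to -5, so the complex anion is 2−.
A 1:1 salt means the cation carries the equal and opposite charge, 2+.
Cation: ligand charges sum to -3; for the ion to be 2+, Ta = +5.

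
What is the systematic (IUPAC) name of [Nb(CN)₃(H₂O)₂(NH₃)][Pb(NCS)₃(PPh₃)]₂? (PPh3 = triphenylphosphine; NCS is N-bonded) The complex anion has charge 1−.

amminediaquatricyanoniobium(V) triisothiocyanato(triphenylphosphine)plumbate(II)

Both ions are complex: the cation is named first with the plain metal name, the anion second with the -ate form; each ion's ligands are alphabetised independently.
The complex anion is given as 1−; its ligand charges sum to -3, so Pb = +2.
With 2 anions per cation, the cation must be 2×1 = 2+.
Cation: ligand charges sum to -3; for the ion to be 2+, Nb = +5.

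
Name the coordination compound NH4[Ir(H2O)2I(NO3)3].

The 1 ammonium counter-ion carries a total charge of +1, so each complex ion is 1−.
Ligand charges: 3×nitrato (-1 each), 1×iodo (-1 each), 2×aqua (neutral); total -4. So Ir + (-4) = 1−, giving Ir = +3.
The complex ion is anionic, so iridium takes the -ate form iridate(III).

ammonium diaquaiodotrinitratoiridate(III)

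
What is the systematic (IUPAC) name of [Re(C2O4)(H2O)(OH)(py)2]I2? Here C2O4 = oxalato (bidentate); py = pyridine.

aquahydroxooxalatobis(pyridine)rhenium(V) iodide

The 2 iodide counter-ions carry a total charge of -2, so each complex ion is 2+.
Ligand charges: 1×aqua (neutral), 1×oxalato (-2 each), 1×hydroxo (-1 each), 2×pyridine (neutral); total -3. So Re + (-3) = 2+, giving Re = +5.
Ligands are named alphabetically: aqua before hydroxo before oxalato before pyridine.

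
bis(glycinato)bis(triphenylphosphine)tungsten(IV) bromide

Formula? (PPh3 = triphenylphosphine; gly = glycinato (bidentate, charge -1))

Ligands: 2 triphenylphosphine (PPh3, neutral), 2 glycinato (gly, -1). Ligand charge sum = -2.
Charge balance with bromide (-1) requires 1 complex ion per 2 bromide.

[W(gly)2(PPh3)2]Br2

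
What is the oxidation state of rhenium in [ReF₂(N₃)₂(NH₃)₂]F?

1 fluoride outside the brackets (-1 each) → the complex ion is 1+.
Ligand charges: 2×F = -2; 2×N3 = -2; 2×NH3 neutral; sum -4.
Re + (-4) = 1+ ⇒ Re is +5.

+5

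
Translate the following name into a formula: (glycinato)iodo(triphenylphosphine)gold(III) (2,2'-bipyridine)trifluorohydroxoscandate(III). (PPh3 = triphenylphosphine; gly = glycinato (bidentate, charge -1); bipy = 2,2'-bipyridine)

Cation [Au…]: ligand charges -2, Au(III) ⇒ ion charge 1+.
Anion [Sc…]: ligand charges -4, Sc(III) ⇒ ion charge 1−.
One 1+ cation balances one 1− anion.

[Au(gly)I(PPh3)][Sc(bipy)F3(OH)]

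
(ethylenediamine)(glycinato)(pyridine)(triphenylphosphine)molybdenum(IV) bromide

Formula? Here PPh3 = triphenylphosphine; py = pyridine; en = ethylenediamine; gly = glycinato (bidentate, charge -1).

[Mo(en)(gly)(PPh3)(py)]Br3

Ligands: 1 triphenylphosphine (PPh3, neutral), 1 pyridine (py, neutral), 1 ethylenediamine (en, neutral), 1 glycinato (gly, -1). Ligand charge sum = -1.
Charge balance with bromide (-1) requires 1 complex ion per 3 bromide.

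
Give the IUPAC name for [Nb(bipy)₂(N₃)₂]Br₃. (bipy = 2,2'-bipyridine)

diazidobis(2,2'-bipyridine)niobium(V) bromide

The 3 bromide counter-ions carry a total charge of -3, so each complex ion is 3+.
Ligand charges: 2×2,2'-bipyridine (neutral), 2×azido (-1 each); total -2. So Nb + (-2) = 3+, giving Nb = +5.
Ligands are named alphabetically: azido before bipyridine.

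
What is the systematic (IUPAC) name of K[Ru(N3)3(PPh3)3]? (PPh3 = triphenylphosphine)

The 1 potassium counter-ion carries a total charge of +1, so each complex ion is 1−.
Ligand charges: 3×azido (-1 each), 3×triphenylphosphine (neutral); total -3. So Ru + (-3) = 1−, giving Ru = +2.
Ligands are named alphabetically: azido before triphenylphosphine.
The complex ion is anionic, so ruthenium takes the -ate form ruthenate(II).

potassium triazidotris(triphenylphosphine)ruthenate(II)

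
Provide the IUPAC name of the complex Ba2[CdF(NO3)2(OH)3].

barium fluorotrihydroxodinitratocadmate(II)

The 2 barium counter-ions carry a total charge of +4, so each complex ion is 4−.
Ligand charges: 2×nitrato (-1 each), 3×hydroxo (-1 each), 1×fluoro (-1 each); total -6. So Cd + (-6) = 4−, giving Cd = +2.
Ligands are named alphabetically: fluoro before hydroxo before nitrato.
The complex ion is anionic, so cadmium takes the -ate form cadmate(II).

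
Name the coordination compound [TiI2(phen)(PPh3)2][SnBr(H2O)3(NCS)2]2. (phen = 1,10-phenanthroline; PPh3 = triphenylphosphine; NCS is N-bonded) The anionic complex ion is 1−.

diiodo(1,10-phenanthroline)bis(triphenylphosphine)titanium(IV) triaquabromodiisothiocyanatostannate(II)

Both ions are complex: the cation is named first with the plain metal name, the anion second with the -ate form; each ion's ligands are alphabetised independently.
The complex anion is given as 1−; its ligand charges sum to -3, so Sn = +2.
With 2 anions per cation, the cation must be 2×1 = 2+.
Cation: ligand charges sum to -2; for the ion to be 2+, Ti = +4.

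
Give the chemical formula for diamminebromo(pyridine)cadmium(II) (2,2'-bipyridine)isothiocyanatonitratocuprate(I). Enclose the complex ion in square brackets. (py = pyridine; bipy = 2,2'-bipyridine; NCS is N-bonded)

[CdBr(NH3)2(py)][Cu(bipy)(NCS)(NO3)]

Cation [Cd…]: ligand charges -1, Cd(II) ⇒ ion charge 1+.
Anion [Cu…]: ligand charges -2, Cu(I) ⇒ ion charge 1−.
One 1+ cation balances one 1− anion.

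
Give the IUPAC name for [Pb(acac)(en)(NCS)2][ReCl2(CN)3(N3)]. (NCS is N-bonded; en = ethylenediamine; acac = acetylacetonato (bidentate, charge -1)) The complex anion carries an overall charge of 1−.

(acetylacetonato)(ethylenediamine)diisothiocyanatolead(IV) azidodichlorotricyanorhenate(V)

Both ions are complex: the cation is named first with the plain metal name, the anion second with the -ate form; each ion's ligands are alphabetised independently.
The complex anion is given as 1−; its ligand charges sum to -6, so Re = +5.
A 1:1 salt means the cation carries the equal and opposite charge, 1+.
Cation: ligand charges sum to -3; for the ion to be 1+, Pb = +4.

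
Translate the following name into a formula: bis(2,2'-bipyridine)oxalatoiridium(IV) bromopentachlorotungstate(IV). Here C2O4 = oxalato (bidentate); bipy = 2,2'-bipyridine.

Cation [Ir…]: ligand charges -2, Ir(IV) ⇒ ion charge 2+.
Anion [W…]: ligand charges -6, W(IV) ⇒ ion charge 2−.
One 2+ cation balances one 2− anion.

[Ir(bipy)2(C2O4)][WBrCl5]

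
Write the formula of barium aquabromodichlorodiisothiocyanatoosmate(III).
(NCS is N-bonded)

Ba[OsBrCl2(H2O)(NCS)2]

Ligands: 1 bromo (Br, -1), 1 aqua (H2O, neutral), 2 chloro (Cl, -1), 2 isothiocyanato (NCS, -1). Ligand charge sum = -5.
With Os in oxidation state +3, the complex ion is [Os...]^2−.
Charge balance with barium (+2) requires 1 complex ion per 1 barium.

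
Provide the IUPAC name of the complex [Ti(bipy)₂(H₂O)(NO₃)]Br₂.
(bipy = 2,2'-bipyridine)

aquabis(2,2'-bipyridine)nitratotitanium(III) bromide

The 2 bromide counter-ions carry a total charge of -2, so each complex ion is 2+.
Ligand charges: 1×nitrato (-1 each), 2×2,2'-bipyridine (neutral), 1×aqua (neutral); total -1. So Ti + (-1) = 2+, giving Ti = +3.
Ligands are named alphabetically: aqua before bipyridine before nitrato.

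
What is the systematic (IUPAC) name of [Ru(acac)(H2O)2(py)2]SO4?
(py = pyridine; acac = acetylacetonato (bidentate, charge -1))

The 1 sulfate counter-ion carries a total charge of -2, so each complex ion is 2+.
Ligand charges: 2×pyridine (neutral), 1×acetylacetonato (-1 each), 2×aqua (neutral); total -1. So Ru + (-1) = 2+, giving Ru = +3.
Ligands are named alphabetically: acetylacetonato before aqua before pyridine.

(acetylacetonato)diaquabis(pyridine)ruthenium(III) sulfate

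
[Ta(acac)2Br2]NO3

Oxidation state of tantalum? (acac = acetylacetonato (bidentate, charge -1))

1 nitrate outside the brackets (-1 each) → the complex ion is 1+.
Ligand charges: 2×Br = -2; 2×acac = -2; sum -4.
Ta + (-4) = 1+ ⇒ Ta is +5.

+5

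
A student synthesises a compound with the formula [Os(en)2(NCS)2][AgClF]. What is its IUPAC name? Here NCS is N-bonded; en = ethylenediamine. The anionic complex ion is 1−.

bis(ethylenediamine)diisothiocyanatoosmium(III) chlorofluoroargentate(I)

Both ions are complex: the cation is named first with the plain metal name, the anion second with the -ate form; each ion's ligands are alphabetised independently.
The complex anion is given as 1−; its ligand charges sum to -2, so Ag = +1.
A 1:1 salt means the cation carries the equal and opposite charge, 1+.
Cation: ligand charges sum to -2; for the ion to be 1+, Os = +3.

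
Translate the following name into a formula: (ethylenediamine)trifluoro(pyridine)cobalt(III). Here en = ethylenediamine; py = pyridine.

Ligands: 1 ethylenediamine (en, neutral), 1 pyridine (py, neutral), 3 fluoro (F, -1). Ligand charge sum = -3.
With Co in oxidation state +3, the complex ion is [Co...].

[Co(en)F3(py)]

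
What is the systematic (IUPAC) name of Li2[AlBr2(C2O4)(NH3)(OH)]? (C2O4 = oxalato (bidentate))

The 2 lithium counter-ions carry a total charge of +2, so each complex ion is 2−.
Ligand charges: 2×bromo (-1 each), 1×hydroxo (-1 each), 1×oxalato (-2 each), 1×ammine (neutral); total -5. So Al + (-5) = 2−, giving Al = +3.
The complex ion is anionic, so aluminium takes the -ate form aluminate(III).

lithium amminedibromohydroxooxalatoaluminate(III)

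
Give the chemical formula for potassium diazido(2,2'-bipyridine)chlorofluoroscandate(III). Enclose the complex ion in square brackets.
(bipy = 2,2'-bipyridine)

Ligands: 2 azido (N3, -1), 1 fluoro (F, -1), 1 2,2'-bipyridine (bipy, neutral), 1 chloro (Cl, -1). Ligand charge sum = -4.
With Sc in oxidation state +3, the complex ion is [Sc...]^1−.
Charge balance with potassium (+1) requires 1 complex ion per 1 potassium.

K[Sc(bipy)ClF(N3)2]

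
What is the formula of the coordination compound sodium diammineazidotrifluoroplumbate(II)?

Na2[PbF3(N3)(NH3)2]

Ligands: 2 ammine (NH3, neutral), 3 fluoro (F, -1), 1 azido (N3, -1). Ligand charge sum = -4.
With Pb in oxidation state +2, the complex ion is [Pb...]^2−.
Charge balance with sodium (+1) requires 1 complex ion per 2 sodium.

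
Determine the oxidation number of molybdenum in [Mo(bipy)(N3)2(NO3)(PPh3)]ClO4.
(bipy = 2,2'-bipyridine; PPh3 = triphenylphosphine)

+4

1 perchlorate outside the brackets (-1 each) → the complex ion is 1+.
Ligand charges: 1×bipy neutral; 1×PPh3 neutral; 2×N3 = -2; 1×NO3 = -1; sum -3.
Mo + (-3) = 1+ ⇒ Mo is +4.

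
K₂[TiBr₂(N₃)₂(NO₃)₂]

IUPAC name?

potassium diazidodibromodinitratotitanate(IV)

The 2 potassium counter-ions carry a total charge of +2, so each complex ion is 2−.
Ligand charges: 2×nitrato (-1 each), 2×azido (-1 each), 2×bromo (-1 each); total -6. So Ti + (-6) = 2−, giving Ti = +4.
Ligands are named alphabetically: azido before bromo before nitrato.
The complex ion is anionic, so titanium takes the -ate form titanate(IV).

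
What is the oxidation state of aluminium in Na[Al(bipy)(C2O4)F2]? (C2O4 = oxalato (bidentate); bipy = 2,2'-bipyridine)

+3

1 sodium outside the brackets (+1 each) → the complex ion is 1−.
Ligand charges: 2×F = -2; 1×C2O4 = -2; 1×bipy neutral; sum -4.
Al + (-4) = 1− ⇒ Al is +3.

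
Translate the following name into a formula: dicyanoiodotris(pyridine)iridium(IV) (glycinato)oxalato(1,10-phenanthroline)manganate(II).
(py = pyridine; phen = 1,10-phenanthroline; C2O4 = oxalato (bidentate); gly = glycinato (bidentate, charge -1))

[Ir(CN)2I(py)3][Mn(C2O4)(gly)(phen)]

Cation [Ir…]: ligand charges -3, Ir(IV) ⇒ ion charge 1+.
Anion [Mn…]: ligand charges -3, Mn(II) ⇒ ion charge 1−.
One 1+ cation balances one 1− anion.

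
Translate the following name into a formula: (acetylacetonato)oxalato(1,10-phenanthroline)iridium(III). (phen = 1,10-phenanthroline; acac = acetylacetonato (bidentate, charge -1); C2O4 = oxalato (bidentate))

Ligands: 1 1,10-phenanthroline (phen, neutral), 1 acetylacetonato (acac, -1), 1 oxalato (C2O4, -2). Ligand charge sum = -3.
With Ir in oxidation state +3, the complex ion is [Ir...].

[Ir(acac)(C2O4)(phen)]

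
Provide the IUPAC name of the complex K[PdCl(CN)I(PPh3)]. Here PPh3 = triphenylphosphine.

potassium chlorocyanoiodo(triphenylphosphine)palladate(II)

The 1 potassium counter-ion carries a total charge of +1, so each complex ion is 1−.
Ligand charges: 1×chloro (-1 each), 1×iodo (-1 each), 1×cyano (-1 each), 1×triphenylphosphine (neutral); total -3. So Pd + (-3) = 1−, giving Pd = +2.
Ligands are named alphabetically: chloro before cyano before iodo before triphenylphosphine.
The complex ion is anionic, so palladium takes the -ate form palladate(II).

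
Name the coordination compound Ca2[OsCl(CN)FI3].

calcium chlorocyanofluorotriiodoosmate(II)

The 2 calcium counter-ions carry a total charge of +4, so each complex ion is 4−.
Ligand charges: 1×chloro (-1 each), 1×fluoro (-1 each), 3×iodo (-1 each), 1×cyano (-1 each); total -6. So Os + (-6) = 4−, giving Os = +2.
The complex ion is anionic, so osmium takes the -ate form osmate(II).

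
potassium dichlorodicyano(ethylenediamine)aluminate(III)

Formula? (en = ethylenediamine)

Ligands: 2 cyano (CN, -1), 2 chloro (Cl, -1), 1 ethylenediamine (en, neutral). Ligand charge sum = -4.
With Al in oxidation state +3, the complex ion is [Al...]^1−.
Charge balance with potassium (+1) requires 1 complex ion per 1 potassium.

K[AlCl2(CN)2(en)]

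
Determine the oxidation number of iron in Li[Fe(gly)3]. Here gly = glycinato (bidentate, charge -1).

1 lithium outside the brackets (+1 each) → the complex ion is 1−.
Ligand charges: 3×gly = -3; sum -3.
Fe + (-3) = 1− ⇒ Fe is +2.

+2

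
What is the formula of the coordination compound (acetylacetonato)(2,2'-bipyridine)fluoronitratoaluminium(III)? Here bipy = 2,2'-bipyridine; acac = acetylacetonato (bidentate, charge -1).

[Al(acac)(bipy)F(NO3)]

Ligands: 1 nitrato (NO3, -1), 1 2,2'-bipyridine (bipy, neutral), 1 acetylacetonato (acac, -1), 1 fluoro (F, -1). Ligand charge sum = -3.
With Al in oxidation state +3, the complex ion is [Al...].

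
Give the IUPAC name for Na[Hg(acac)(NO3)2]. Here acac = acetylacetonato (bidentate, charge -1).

sodium (acetylacetonato)dinitratomercurate(II)

The 1 sodium counter-ion carries a total charge of +1, so each complex ion is 1−.
Ligand charges: 1×acetylacetonato (-1 each), 2×nitrato (-1 each); total -3. So Hg + (-3) = 1−, giving Hg = +2.
The complex ion is anionic, so mercury takes the -ate form mercurate(II).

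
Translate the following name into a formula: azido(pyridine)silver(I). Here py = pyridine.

[Ag(N3)(py)]

Ligands: 1 pyridine (py, neutral), 1 azido (N3, -1). Ligand charge sum = -1.
With Ag in oxidation state +1, the complex ion is [Ag...].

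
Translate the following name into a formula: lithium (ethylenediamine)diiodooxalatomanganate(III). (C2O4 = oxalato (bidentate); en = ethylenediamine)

Ligands: 1 oxalato (C2O4, -2), 1 ethylenediamine (en, neutral), 2 iodo (I, -1). Ligand charge sum = -4.
Charge balance with lithium (+1) requires 1 complex ion per 1 lithium.

Li[Mn(C2O4)(en)I2]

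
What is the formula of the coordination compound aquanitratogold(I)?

[Au(H2O)(NO3)]

Ligands: 1 nitrato (NO3, -1), 1 aqua (H2O, neutral). Ligand charge sum = -1.
With Au in oxidation state +1, the complex ion is [Au...].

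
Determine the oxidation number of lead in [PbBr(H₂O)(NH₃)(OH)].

No counter-ion: the bracketed complex is neutral.
Ligand charges: 1×Br = -1; 1×NH3 neutral; 1×H2O neutral; 1×OH = -1; sum -2.
Pb + (-2) = 0 ⇒ Pb is +2.

+2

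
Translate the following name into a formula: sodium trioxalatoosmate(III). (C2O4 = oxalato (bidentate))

Na3[Os(C2O4)3]

Ligands: 3 oxalato (C2O4, -2). Ligand charge sum = -6.
With Os in oxidation state +3, the complex ion is [Os...]^3−.
Charge balance with sodium (+1) requires 1 complex ion per 3 sodium.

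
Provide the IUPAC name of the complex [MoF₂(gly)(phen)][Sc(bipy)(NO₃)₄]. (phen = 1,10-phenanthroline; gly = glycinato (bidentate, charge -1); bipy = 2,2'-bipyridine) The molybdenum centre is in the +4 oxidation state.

difluoro(glycinato)(1,10-phenanthroline)molybdenum(IV) (2,2'-bipyridine)tetranitratoscandate(III)

Both ions are complex: the cation is named first with the plain metal name, the anion second with the -ate form; each ion's ligands are alphabetised independently.
Mo is given as +4; the cation's ligand charges sum to -3, so the complex cation is 1+.
A 1:1 salt means the anion carries the equal and opposite charge, 1−.
Anion: ligand charges sum to -4; for the ion to be 1−, Sc = +3.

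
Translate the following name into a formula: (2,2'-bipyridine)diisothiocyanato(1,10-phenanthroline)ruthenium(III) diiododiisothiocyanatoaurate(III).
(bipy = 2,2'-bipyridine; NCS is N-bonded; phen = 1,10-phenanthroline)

Cation [Ru…]: ligand charges -2, Ru(III) ⇒ ion charge 1+.
Anion [Au…]: ligand charges -4, Au(III) ⇒ ion charge 1−.

[Ru(bipy)(NCS)2(phen)][AuI2(NCS)2]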